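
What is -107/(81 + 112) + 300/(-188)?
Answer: -19504/9071 ≈ -2.1502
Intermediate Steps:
-107/(81 + 112) + 300/(-188) = -107/193 + 300*(-1/188) = -107*1/193 - 75/47 = -107/193 - 75/47 = -19504/9071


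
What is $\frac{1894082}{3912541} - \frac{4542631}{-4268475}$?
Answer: $\frac{25858071700321}{16700583444975} \approx 1.5483$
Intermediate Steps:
$\frac{1894082}{3912541} - \frac{4542631}{-4268475} = 1894082 \cdot \frac{1}{3912541} - - \frac{4542631}{4268475} = \frac{1894082}{3912541} + \frac{4542631}{4268475} = \frac{25858071700321}{16700583444975}$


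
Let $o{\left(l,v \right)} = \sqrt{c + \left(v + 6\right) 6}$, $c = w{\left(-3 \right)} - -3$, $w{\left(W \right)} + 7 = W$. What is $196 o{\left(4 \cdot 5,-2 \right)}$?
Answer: $196 \sqrt{17} \approx 808.13$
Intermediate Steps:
$w{\left(W \right)} = -7 + W$
$c = -7$ ($c = \left(-7 - 3\right) - -3 = -10 + 3 = -7$)
$o{\left(l,v \right)} = \sqrt{29 + 6 v}$ ($o{\left(l,v \right)} = \sqrt{-7 + \left(v + 6\right) 6} = \sqrt{-7 + \left(6 + v\right) 6} = \sqrt{-7 + \left(36 + 6 v\right)} = \sqrt{29 + 6 v}$)
$196 o{\left(4 \cdot 5,-2 \right)} = 196 \sqrt{29 + 6 \left(-2\right)} = 196 \sqrt{29 - 12} = 196 \sqrt{17}$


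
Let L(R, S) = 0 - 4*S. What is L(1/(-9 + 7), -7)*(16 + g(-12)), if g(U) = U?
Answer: 112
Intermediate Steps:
L(R, S) = -4*S
L(1/(-9 + 7), -7)*(16 + g(-12)) = (-4*(-7))*(16 - 12) = 28*4 = 112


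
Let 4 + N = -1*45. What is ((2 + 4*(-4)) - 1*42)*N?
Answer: 2744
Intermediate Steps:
N = -49 (N = -4 - 1*45 = -4 - 45 = -49)
((2 + 4*(-4)) - 1*42)*N = ((2 + 4*(-4)) - 1*42)*(-49) = ((2 - 16) - 42)*(-49) = (-14 - 42)*(-49) = -56*(-49) = 2744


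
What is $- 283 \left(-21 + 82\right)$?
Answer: $-17263$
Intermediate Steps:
$- 283 \left(-21 + 82\right) = \left(-283\right) 61 = -17263$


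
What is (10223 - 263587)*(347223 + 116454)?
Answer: -117479059428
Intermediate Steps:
(10223 - 263587)*(347223 + 116454) = -253364*463677 = -117479059428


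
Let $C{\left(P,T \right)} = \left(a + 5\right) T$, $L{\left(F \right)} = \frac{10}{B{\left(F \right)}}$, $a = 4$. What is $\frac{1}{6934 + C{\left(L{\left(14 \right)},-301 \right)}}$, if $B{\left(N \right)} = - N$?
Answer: $\frac{1}{4225} \approx 0.00023669$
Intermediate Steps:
$L{\left(F \right)} = - \frac{10}{F}$ ($L{\left(F \right)} = \frac{10}{\left(-1\right) F} = 10 \left(- \frac{1}{F}\right) = - \frac{10}{F}$)
$C{\left(P,T \right)} = 9 T$ ($C{\left(P,T \right)} = \left(4 + 5\right) T = 9 T$)
$\frac{1}{6934 + C{\left(L{\left(14 \right)},-301 \right)}} = \frac{1}{6934 + 9 \left(-301\right)} = \frac{1}{6934 - 2709} = \frac{1}{4225}$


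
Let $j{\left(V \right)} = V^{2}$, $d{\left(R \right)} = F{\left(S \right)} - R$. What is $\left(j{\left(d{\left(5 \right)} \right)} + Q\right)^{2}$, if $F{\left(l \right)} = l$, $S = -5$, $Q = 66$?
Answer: $27556$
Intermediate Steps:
$d{\left(R \right)} = -5 - R$
$\left(j{\left(d{\left(5 \right)} \right)} + Q\right)^{2} = \left(\left(-5 - 5\right)^{2} + 66\right)^{2} = \left(\left(-10\right)^{2} + 66\right)^{2} = \left(100 + 66\right)^{2} = 166^{2} = 27556$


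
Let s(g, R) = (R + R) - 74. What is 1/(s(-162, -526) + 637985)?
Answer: 1/636859 ≈ 1.5702e-6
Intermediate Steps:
s(g, R) = -74 + 2*R (s(g, R) = 2*R - 74 = -74 + 2*R)
1/(s(-162, -526) + 637985) = 1/((-74 + 2*(-526)) + 637985) = 1/((-74 - 1052) + 637985) = 1/(-1126 + 637985) = 1/636859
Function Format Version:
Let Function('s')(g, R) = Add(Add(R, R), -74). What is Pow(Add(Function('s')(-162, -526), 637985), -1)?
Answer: Rational(1, 636859) ≈ 1.5702e-6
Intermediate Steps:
Function('s')(g, R) = Add(-74, Mul(2, R)) (Function('s')(g, R) = Add(Mul(2, R), -74) = Add(-74, Mul(2, R)))
Pow(Add(Function('s')(-162, -526), 637985), -1) = Pow(Add(Add(-74, Mul(2, -526)), 637985), -1) = Pow(Add(Add(-74, -1052), 637985), -1) = Pow(Add(-1126, 637985), -1) = Pow(636859, -1) = Rational(1, 636859)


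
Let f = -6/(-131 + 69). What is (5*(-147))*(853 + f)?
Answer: -19437810/31 ≈ -6.2703e+5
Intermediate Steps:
f = 3/31 (f = -6/(-62) = -1/62*(-6) = 3/31 ≈ 0.096774)
(5*(-147))*(853 + f) = (5*(-147))*(853 + 3/31) = -735*26446/31 = -19437810/31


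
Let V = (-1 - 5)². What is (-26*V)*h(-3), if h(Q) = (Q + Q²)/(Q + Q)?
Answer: 936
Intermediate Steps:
h(Q) = (Q + Q²)/(2*Q) (h(Q) = (Q + Q²)/((2*Q)) = (Q + Q²)*(1/(2*Q)) = (Q + Q²)/(2*Q))
V = 36 (V = (-6)² = 36)
(-26*V)*h(-3) = (-26*36)*(½ + (½)*(-3)) = -936*(½ - 3/2) = -936*(-1) = 936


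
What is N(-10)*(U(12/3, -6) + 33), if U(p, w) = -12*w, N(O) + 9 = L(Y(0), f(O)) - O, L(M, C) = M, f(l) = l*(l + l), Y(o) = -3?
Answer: -210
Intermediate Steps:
f(l) = 2*l² (f(l) = l*(2*l) = 2*l²)
N(O) = -12 - O (N(O) = -9 + (-3 - O) = -12 - O)
N(-10)*(U(12/3, -6) + 33) = (-12 - 1*(-10))*(-12*(-6) + 33) = (-12 + 10)*(72 + 33) = -2*105 = -210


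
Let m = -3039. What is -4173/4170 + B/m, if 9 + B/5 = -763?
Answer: 1138151/4224210 ≈ 0.26944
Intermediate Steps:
B = -3860 (B = -45 + 5*(-763) = -45 - 3815 = -3860)
-4173/4170 + B/m = -4173/4170 - 3860/(-3039) = -4173*1/4170 - 3860*(-1/3039) = -1391/1390 + 3860/3039 = 1138151/4224210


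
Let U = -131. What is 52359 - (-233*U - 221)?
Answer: 22057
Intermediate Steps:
52359 - (-233*U - 221) = 52359 - (-233*(-131) - 221) = 52359 - (30523 - 221) = 52359 - 1*30302 = 52359 - 30302 = 22057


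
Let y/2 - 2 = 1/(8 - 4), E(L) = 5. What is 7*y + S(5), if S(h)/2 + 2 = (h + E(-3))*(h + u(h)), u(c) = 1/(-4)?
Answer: 245/2 ≈ 122.50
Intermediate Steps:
u(c) = -¼ (u(c) = 1*(-¼) = -¼)
S(h) = -4 + 2*(5 + h)*(-¼ + h) (S(h) = -4 + 2*((h + 5)*(h - ¼)) = -4 + 2*((5 + h)*(-¼ + h)) = -4 + 2*(5 + h)*(-¼ + h))
y = 9/2 (y = 4 + 2/(8 - 4) = 4 + 2/4 = 4 + 2*(¼) = 4 + ½ = 9/2 ≈ 4.5000)
7*y + S(5) = 7*(9/2) + (-13/2 + 2*5² + (19/2)*5) = 63/2 + (-13/2 + 2*25 + 95/2) = 63/2 + (-13/2 + 50 + 95/2) = 63/2 + 91 = 245/2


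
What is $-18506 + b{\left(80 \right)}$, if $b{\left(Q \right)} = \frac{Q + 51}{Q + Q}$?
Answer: $- \frac{2960829}{160} \approx -18505.0$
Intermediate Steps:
$b{\left(Q \right)} = \frac{51 + Q}{2 Q}$
$-18506 + b{\left(80 \right)} = -18506 + \frac{51 + 80}{2 \cdot 80} = -18506 + \frac{1}{2} \cdot \frac{1}{80} \cdot 131 = -18506 + \frac{131}{160} = - \frac{2960829}{160}$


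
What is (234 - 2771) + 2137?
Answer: -400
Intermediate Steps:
(234 - 2771) + 2137 = -2537 + 2137 = -400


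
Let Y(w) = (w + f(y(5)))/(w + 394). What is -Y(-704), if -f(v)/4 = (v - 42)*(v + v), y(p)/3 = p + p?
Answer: 1088/155 ≈ 7.0194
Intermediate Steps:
y(p) = 6*p (y(p) = 3*(p + p) = 3*(2*p) = 6*p)
f(v) = -8*v*(-42 + v) (f(v) = -4*(v - 42)*(v + v) = -4*(-42 + v)*2*v = -8*v*(-42 + v))
Y(w) = (2880 + w)/(394 + w) (Y(w) = (w + 8*(6*5)*(42 - 6*5))/(w + 394) = (w + 8*30*(42 - 1*30))/(394 + w) = (w + 8*30*(42 - 30))/(394 + w) = (w + 8*30*12)/(394 + w) = (w + 2880)/(394 + w) = (2880 + w)/(394 + w))
-Y(-704) = -(2880 - 704)/(394 - 704) = -2176/(-310) = -(-1)*2176/310 = -1*(-1088/155) = 1088/155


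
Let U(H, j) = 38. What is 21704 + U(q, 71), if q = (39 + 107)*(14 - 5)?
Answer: 21742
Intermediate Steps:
q = 1314 (q = 146*9 = 1314)
21704 + U(q, 71) = 21704 + 38 = 21742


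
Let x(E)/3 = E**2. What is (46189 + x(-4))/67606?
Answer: 46237/67606 ≈ 0.68392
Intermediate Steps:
x(E) = 3*E**2
(46189 + x(-4))/67606 = (46189 + 3*(-4)**2)/67606 = (46189 + 3*16)*(1/67606) = (46189 + 48)*(1/67606) = 46237*(1/67606) = 46237/67606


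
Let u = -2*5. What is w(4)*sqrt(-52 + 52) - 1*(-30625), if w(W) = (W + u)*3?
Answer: 30625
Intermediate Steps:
u = -10
w(W) = -30 + 3*W (w(W) = (W - 10)*3 = (-10 + W)*3 = -30 + 3*W)
w(4)*sqrt(-52 + 52) - 1*(-30625) = (-30 + 3*4)*sqrt(-52 + 52) - 1*(-30625) = (-30 + 12)*sqrt(0) + 30625 = -18*0 + 30625 = 0 + 30625 = 30625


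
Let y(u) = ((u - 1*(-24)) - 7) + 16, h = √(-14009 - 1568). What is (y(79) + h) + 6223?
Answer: 6335 + I*√15577 ≈ 6335.0 + 124.81*I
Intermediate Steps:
h = I*√15577 (h = √(-15577) = I*√15577 ≈ 124.81*I)
y(u) = 33 + u (y(u) = ((u + 24) - 7) + 16 = ((24 + u) - 7) + 16 = (17 + u) + 16 = 33 + u)
(y(79) + h) + 6223 = ((33 + 79) + I*√15577) + 6223 = (112 + I*√15577) + 6223 = 6335 + I*√15577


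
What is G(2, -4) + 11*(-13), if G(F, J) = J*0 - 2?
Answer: -145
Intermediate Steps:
G(F, J) = -2 (G(F, J) = 0 - 2 = -2)
G(2, -4) + 11*(-13) = -2 + 11*(-13) = -2 - 143 = -145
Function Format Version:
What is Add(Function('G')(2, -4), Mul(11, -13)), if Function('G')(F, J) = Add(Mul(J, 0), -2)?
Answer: -145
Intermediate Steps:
Function('G')(F, J) = -2 (Function('G')(F, J) = Add(0, -2) = -2)
Add(Function('G')(2, -4), Mul(11, -13)) = Add(-2, Mul(11, -13)) = Add(-2, -143) = -145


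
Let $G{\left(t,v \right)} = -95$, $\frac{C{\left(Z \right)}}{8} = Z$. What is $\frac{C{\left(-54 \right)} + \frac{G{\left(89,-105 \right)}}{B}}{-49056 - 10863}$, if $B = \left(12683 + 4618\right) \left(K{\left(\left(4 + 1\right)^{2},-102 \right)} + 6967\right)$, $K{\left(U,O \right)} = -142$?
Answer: $\frac{10202053699}{1415039014935} \approx 0.0072097$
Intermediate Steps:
$C{\left(Z \right)} = 8 Z$
$B = 118079325$ ($B = \left(12683 + 4618\right) \left(-142 + 6967\right) = 17301 \cdot 6825 = 118079325$)
$\frac{C{\left(-54 \right)} + \frac{G{\left(89,-105 \right)}}{B}}{-49056 - 10863} = \frac{8 \left(-54\right) - \frac{95}{118079325}}{-49056 - 10863} = \frac{-432 - \frac{19}{23615865}}{-59919} = \left(-432 - \frac{19}{23615865}\right) \left(- \frac{1}{59919}\right) = \left(- \frac{10202053699}{23615865}\right) \left(- \frac{1}{59919}\right) = \frac{10202053699}{1415039014935}$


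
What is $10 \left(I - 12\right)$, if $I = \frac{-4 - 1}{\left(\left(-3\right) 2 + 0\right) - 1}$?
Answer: $- \frac{790}{7} \approx -112.86$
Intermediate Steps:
$I = \frac{5}{7}$ ($I = - \frac{5}{\left(-6 + 0\right) - 1} = - \frac{5}{-6 - 1} = - \frac{5}{-7} = \left(-5\right) \left(- \frac{1}{7}\right) = \frac{5}{7} \approx 0.71429$)
$10 \left(I - 12\right) = 10 \left(\frac{5}{7} - 12\right) = 10 \left(- \frac{79}{7}\right) = - \frac{790}{7}$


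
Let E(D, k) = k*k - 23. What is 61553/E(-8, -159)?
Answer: 61553/25258 ≈ 2.4370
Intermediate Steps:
E(D, k) = -23 + k² (E(D, k) = k² - 23 = -23 + k²)
61553/E(-8, -159) = 61553/(-23 + (-159)²) = 61553/(-23 + 25281) = 61553/25258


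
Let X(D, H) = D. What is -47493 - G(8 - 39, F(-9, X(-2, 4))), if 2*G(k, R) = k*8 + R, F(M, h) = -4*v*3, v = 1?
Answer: -47363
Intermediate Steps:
F(M, h) = -12 (F(M, h) = -4*1*3 = -4*3 = -12)
G(k, R) = R/2 + 4*k (G(k, R) = (k*8 + R)/2 = (8*k + R)/2 = (R + 8*k)/2 = R/2 + 4*k)
-47493 - G(8 - 39, F(-9, X(-2, 4))) = -47493 - ((½)*(-12) + 4*(8 - 39)) = -47493 - (-6 + 4*(-31)) = -47493 - (-6 - 124) = -47493 - 1*(-130) = -47493 + 130 = -47363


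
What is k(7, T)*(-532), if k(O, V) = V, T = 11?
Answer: -5852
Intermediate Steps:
k(7, T)*(-532) = 11*(-532) = -5852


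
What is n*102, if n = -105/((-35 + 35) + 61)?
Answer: -10710/61 ≈ -175.57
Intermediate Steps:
n = -105/61 (n = -105/(0 + 61) = -105/61 ≈ -1.7213)
n*102 = -105/61*102 = -10710/61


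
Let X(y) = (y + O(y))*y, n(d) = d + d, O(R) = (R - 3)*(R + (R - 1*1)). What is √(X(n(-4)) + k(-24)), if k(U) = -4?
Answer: 2*I*√359 ≈ 37.895*I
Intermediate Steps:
O(R) = (-1 + 2*R)*(-3 + R) (O(R) = (-3 + R)*(R + (R - 1)) = (-3 + R)*(R + (-1 + R)) = (-3 + R)*(-1 + 2*R) = (-1 + 2*R)*(-3 + R))
n(d) = 2*d
X(y) = y*(3 - 6*y + 2*y²) (X(y) = (y + (3 - 7*y + 2*y²))*y = (3 - 6*y + 2*y²)*y = y*(3 - 6*y + 2*y²))
√(X(n(-4)) + k(-24)) = √((2*(-4))*(3 - 12*(-4) + 2*(2*(-4))²) - 4) = √(-8*(3 - 6*(-8) + 2*(-8)²) - 4) = √(-8*(3 + 48 + 2*64) - 4) = √(-8*(3 + 48 + 128) - 4) = √(-8*179 - 4) = √(-1432 - 4) = √(-1436) = 2*I*√359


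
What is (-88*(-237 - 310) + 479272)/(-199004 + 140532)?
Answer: -65926/7309 ≈ -9.0198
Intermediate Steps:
(-88*(-237 - 310) + 479272)/(-199004 + 140532) = (-88*(-547) + 479272)/(-58472) = (48136 + 479272)*(-1/58472) = 527408*(-1/58472) = -65926/7309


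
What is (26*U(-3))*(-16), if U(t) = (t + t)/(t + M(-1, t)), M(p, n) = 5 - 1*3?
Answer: -2496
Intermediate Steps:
M(p, n) = 2 (M(p, n) = 5 - 3 = 2)
U(t) = 2*t/(2 + t) (U(t) = (t + t)/(t + 2) = (2*t)/(2 + t) = 2*t/(2 + t))
(26*U(-3))*(-16) = (26*(2*(-3)/(2 - 3)))*(-16) = (26*(2*(-3)/(-1)))*(-16) = (26*(2*(-3)*(-1)))*(-16) = (26*6)*(-16) = 156*(-16) = -2496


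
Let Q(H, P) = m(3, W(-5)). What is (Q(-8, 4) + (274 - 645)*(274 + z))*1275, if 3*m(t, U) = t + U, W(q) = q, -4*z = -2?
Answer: -259692425/2 ≈ -1.2985e+8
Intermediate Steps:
z = 1/2 (z = -1/4*(-2) = 1/2 ≈ 0.50000)
m(t, U) = U/3 + t/3 (m(t, U) = (t + U)/3 = (U + t)/3 = U/3 + t/3)
Q(H, P) = -2/3 (Q(H, P) = (1/3)*(-5) + (1/3)*3 = -5/3 + 1 = -2/3)
(Q(-8, 4) + (274 - 645)*(274 + z))*1275 = (-2/3 + (274 - 645)*(274 + 1/2))*1275 = (-2/3 - 371*549/2)*1275 = (-2/3 - 203679/2)*1275 = -611041/6*1275 = -259692425/2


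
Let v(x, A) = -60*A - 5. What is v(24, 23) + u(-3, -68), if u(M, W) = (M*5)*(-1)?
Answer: -1370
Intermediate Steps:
u(M, W) = -5*M (u(M, W) = (5*M)*(-1) = -5*M)
v(x, A) = -5 - 60*A
v(24, 23) + u(-3, -68) = (-5 - 60*23) - 5*(-3) = (-5 - 1380) + 15 = -1385 + 15 = -1370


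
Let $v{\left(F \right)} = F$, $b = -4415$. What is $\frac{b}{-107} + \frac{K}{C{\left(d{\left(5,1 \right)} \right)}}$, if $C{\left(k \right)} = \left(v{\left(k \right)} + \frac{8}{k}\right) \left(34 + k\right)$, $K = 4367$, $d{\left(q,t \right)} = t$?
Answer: $\frac{1857994}{33705} \approx 55.125$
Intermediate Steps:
$C{\left(k \right)} = \left(34 + k\right) \left(k + \frac{8}{k}\right)$ ($C{\left(k \right)} = \left(k + \frac{8}{k}\right) \left(34 + k\right) = \left(34 + k\right) \left(k + \frac{8}{k}\right)$)
$\frac{b}{-107} + \frac{K}{C{\left(d{\left(5,1 \right)} \right)}} = - \frac{4415}{-107} + \frac{4367}{8 + 1^{2} + 34 \cdot 1 + \frac{272}{1}} = \left(-4415\right) \left(- \frac{1}{107}\right) + \frac{4367}{8 + 1 + 34 + 272 \cdot 1} = \frac{4415}{107} + \frac{4367}{8 + 1 + 34 + 272} = \frac{4415}{107} + \frac{4367}{315} = \frac{1857994}{33705}$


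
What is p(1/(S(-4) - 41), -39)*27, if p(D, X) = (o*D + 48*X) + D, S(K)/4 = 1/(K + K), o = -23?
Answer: -4193964/83 ≈ -50530.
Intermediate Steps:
S(K) = 2/K (S(K) = 4/(K + K) = 4/((2*K)) = 4*(1/(2*K)) = 2/K)
p(D, X) = -22*D + 48*X (p(D, X) = (-23*D + 48*X) + D = -22*D + 48*X)
p(1/(S(-4) - 41), -39)*27 = (-22/(2/(-4) - 41) + 48*(-39))*27 = (-22/(2*(-¼) - 41) - 1872)*27 = (-22/(-½ - 41) - 1872)*27 = (-22/(-83/2) - 1872)*27 = (-22*(-2/83) - 1872)*27 = (44/83 - 1872)*27 = -155332/83*27 = -4193964/83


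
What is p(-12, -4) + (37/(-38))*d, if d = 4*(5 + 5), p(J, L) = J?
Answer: -968/19 ≈ -50.947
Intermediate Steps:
d = 40 (d = 4*10 = 40)
p(-12, -4) + (37/(-38))*d = -12 + (37/(-38))*40 = -12 + (37*(-1/38))*40 = -12 - 37/38*40 = -12 - 740/19 = -968/19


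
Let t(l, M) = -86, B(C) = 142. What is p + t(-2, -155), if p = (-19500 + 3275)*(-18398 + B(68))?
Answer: 296203514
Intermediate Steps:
p = 296203600 (p = (-19500 + 3275)*(-18398 + 142) = -16225*(-18256) = 296203600)
p + t(-2, -155) = 296203600 - 86 = 296203514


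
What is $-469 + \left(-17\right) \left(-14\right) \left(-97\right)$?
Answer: $-23555$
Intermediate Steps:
$-469 + \left(-17\right) \left(-14\right) \left(-97\right) = -469 + 238 \left(-97\right) = -469 - 23086 = -23555$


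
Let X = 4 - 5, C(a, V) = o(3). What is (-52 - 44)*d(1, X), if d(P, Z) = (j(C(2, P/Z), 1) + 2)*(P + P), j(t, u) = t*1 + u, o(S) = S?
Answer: -1152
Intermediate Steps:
C(a, V) = 3
X = -1
j(t, u) = t + u
d(P, Z) = 12*P (d(P, Z) = ((3 + 1) + 2)*(P + P) = (4 + 2)*(2*P) = 6*(2*P) = 12*P)
(-52 - 44)*d(1, X) = (-52 - 44)*(12*1) = -96*12 = -1152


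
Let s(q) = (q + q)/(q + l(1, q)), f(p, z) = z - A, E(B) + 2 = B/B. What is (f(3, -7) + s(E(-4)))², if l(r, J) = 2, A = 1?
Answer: 100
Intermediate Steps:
E(B) = -1 (E(B) = -2 + B/B = -2 + 1 = -1)
f(p, z) = -1 + z (f(p, z) = z - 1*1 = z - 1 = -1 + z)
s(q) = 2*q/(2 + q) (s(q) = (q + q)/(q + 2) = (2*q)/(2 + q) = 2*q/(2 + q))
(f(3, -7) + s(E(-4)))² = ((-1 - 7) + 2*(-1)/(2 - 1))² = (-8 + 2*(-1)/1)² = (-8 + 2*(-1)*1)² = (-8 - 2)² = (-10)² = 100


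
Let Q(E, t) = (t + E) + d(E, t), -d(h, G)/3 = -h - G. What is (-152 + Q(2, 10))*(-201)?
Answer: 20904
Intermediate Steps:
d(h, G) = 3*G + 3*h (d(h, G) = -3*(-h - G) = -3*(-G - h) = 3*G + 3*h)
Q(E, t) = 4*E + 4*t (Q(E, t) = (t + E) + (3*t + 3*E) = (E + t) + (3*E + 3*t) = 4*E + 4*t)
(-152 + Q(2, 10))*(-201) = (-152 + (4*2 + 4*10))*(-201) = (-152 + (8 + 40))*(-201) = (-152 + 48)*(-201) = -104*(-201) = 20904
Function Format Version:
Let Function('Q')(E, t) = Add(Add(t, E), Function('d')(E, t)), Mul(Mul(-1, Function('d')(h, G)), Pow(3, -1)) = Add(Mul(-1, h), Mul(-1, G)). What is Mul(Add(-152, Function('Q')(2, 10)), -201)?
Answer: 20904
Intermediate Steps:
Function('d')(h, G) = Add(Mul(3, G), Mul(3, h)) (Function('d')(h, G) = Mul(-3, Add(Mul(-1, h), Mul(-1, G))) = Mul(-3, Add(Mul(-1, G), Mul(-1, h))) = Add(Mul(3, G), Mul(3, h)))
Function('Q')(E, t) = Add(Mul(4, E), Mul(4, t)) (Function('Q')(E, t) = Add(Add(t, E), Add(Mul(3, t), Mul(3, E))) = Add(Add(E, t), Add(Mul(3, E), Mul(3, t))) = Add(Mul(4, E), Mul(4, t)))
Mul(Add(-152, Function('Q')(2, 10)), -201) = Mul(Add(-152, Add(Mul(4, 2), Mul(4, 10))), -201) = Mul(Add(-152, Add(8, 40)), -201) = Mul(Add(-152, 48), -201) = Mul(-104, -201) = 20904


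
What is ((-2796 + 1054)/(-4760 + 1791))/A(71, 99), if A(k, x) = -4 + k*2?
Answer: 871/204861 ≈ 0.0042517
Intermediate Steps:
A(k, x) = -4 + 2*k
((-2796 + 1054)/(-4760 + 1791))/A(71, 99) = ((-2796 + 1054)/(-4760 + 1791))/(-4 + 2*71) = (-1742/(-2969))/(-4 + 142) = -1742*(-1/2969)/138 = (1742/2969)*(1/138) = 871/204861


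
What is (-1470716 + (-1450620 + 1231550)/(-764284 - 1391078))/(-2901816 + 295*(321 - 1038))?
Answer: 1584962580061/3355177665411 ≈ 0.47239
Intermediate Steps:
(-1470716 + (-1450620 + 1231550)/(-764284 - 1391078))/(-2901816 + 295*(321 - 1038)) = (-1470716 - 219070/(-2155362))/(-2901816 + 295*(-717)) = (-1470716 - 219070*(-1/2155362))/(-2901816 - 211515) = (-1470716 + 109535/1077681)/(-3113331) = -1584962580061/1077681*(-1/3113331) = 1584962580061/3355177665411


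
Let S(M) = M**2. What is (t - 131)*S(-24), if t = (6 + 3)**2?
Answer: -28800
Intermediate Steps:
t = 81 (t = 9**2 = 81)
(t - 131)*S(-24) = (81 - 131)*(-24)**2 = -50*576 = -28800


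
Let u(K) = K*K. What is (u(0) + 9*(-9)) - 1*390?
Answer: -471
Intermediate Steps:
u(K) = K²
(u(0) + 9*(-9)) - 1*390 = (0² + 9*(-9)) - 1*390 = (0 - 81) - 390 = -81 - 390 = -471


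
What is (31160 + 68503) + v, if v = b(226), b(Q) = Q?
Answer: 99889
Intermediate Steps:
v = 226
(31160 + 68503) + v = (31160 + 68503) + 226 = 99663 + 226 = 99889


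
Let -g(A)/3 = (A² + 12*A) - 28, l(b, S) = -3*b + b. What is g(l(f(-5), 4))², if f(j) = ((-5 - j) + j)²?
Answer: 31539456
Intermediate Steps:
f(j) = 25 (f(j) = (-5)² = 25)
l(b, S) = -2*b
g(A) = 84 - 36*A - 3*A² (g(A) = -3*((A² + 12*A) - 28) = -3*(-28 + A² + 12*A) = 84 - 36*A - 3*A²)
g(l(f(-5), 4))² = (84 - (-72)*25 - 3*(-2*25)²)² = (84 - 36*(-50) - 3*(-50)²)² = (84 + 1800 - 3*2500)² = (84 + 1800 - 7500)² = (-5616)² = 31539456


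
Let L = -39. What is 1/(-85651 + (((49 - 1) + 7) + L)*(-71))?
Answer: -1/86787 ≈ -1.1522e-5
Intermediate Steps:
1/(-85651 + (((49 - 1) + 7) + L)*(-71)) = 1/(-85651 + (((49 - 1) + 7) - 39)*(-71)) = 1/(-85651 + ((48 + 7) - 39)*(-71)) = 1/(-85651 + (55 - 39)*(-71)) = 1/(-85651 + 16*(-71)) = 1/(-85651 - 1136) = 1/(-86787) = -1/86787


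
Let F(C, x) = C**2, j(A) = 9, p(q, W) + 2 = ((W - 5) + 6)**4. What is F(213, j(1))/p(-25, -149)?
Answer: 45369/479785214 ≈ 9.4561e-5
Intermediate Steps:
p(q, W) = -2 + (1 + W)**4 (p(q, W) = -2 + ((W - 5) + 6)**4 = -2 + ((-5 + W) + 6)**4 = -2 + (1 + W)**4)
F(213, j(1))/p(-25, -149) = 213**2/(-2 + (1 - 149)**4) = 45369/(-2 + (-148)**4) = 45369/(-2 + 479785216) = 45369/479785214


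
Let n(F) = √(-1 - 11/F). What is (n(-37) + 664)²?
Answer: (24568 + I*√962)²/1369 ≈ 4.409e+5 + 1113.2*I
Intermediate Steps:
(n(-37) + 664)² = (√((-11 - 1*(-37))/(-37)) + 664)² = (√(-(-11 + 37)/37) + 664)² = (√(-1/37*26) + 664)² = (√(-26/37) + 664)² = (I*√962/37 + 664)² = (664 + I*√962/37)²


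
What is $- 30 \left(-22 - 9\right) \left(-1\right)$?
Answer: $-930$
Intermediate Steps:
$- 30 \left(-22 - 9\right) \left(-1\right) = \left(-30\right) \left(-31\right) \left(-1\right) = 930 \left(-1\right) = -930$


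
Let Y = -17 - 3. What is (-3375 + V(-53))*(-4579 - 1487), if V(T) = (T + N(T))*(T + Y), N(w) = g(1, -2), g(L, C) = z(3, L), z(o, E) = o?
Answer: -1668150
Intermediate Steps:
g(L, C) = 3
N(w) = 3
Y = -20
V(T) = (-20 + T)*(3 + T) (V(T) = (T + 3)*(T - 20) = (3 + T)*(-20 + T) = (-20 + T)*(3 + T))
(-3375 + V(-53))*(-4579 - 1487) = (-3375 + (-60 + (-53)**2 - 17*(-53)))*(-4579 - 1487) = (-3375 + (-60 + 2809 + 901))*(-6066) = (-3375 + 3650)*(-6066) = 275*(-6066) = -1668150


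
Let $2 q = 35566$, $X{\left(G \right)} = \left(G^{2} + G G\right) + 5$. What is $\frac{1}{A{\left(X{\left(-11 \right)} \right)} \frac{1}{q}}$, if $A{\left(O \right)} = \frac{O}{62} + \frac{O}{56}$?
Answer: $\frac{30871288}{14573} \approx 2118.4$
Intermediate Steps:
$X{\left(G \right)} = 5 + 2 G^{2}$ ($X{\left(G \right)} = \left(G^{2} + G^{2}\right) + 5 = 2 G^{2} + 5 = 5 + 2 G^{2}$)
$q = 17783$ ($q = \frac{1}{2} \cdot 35566 = 17783$)
$A{\left(O \right)} = \frac{59 O}{1736}$ ($A{\left(O \right)} = O \frac{1}{62} + O \frac{1}{56} = \frac{O}{62} + \frac{O}{56} = \frac{59 O}{1736}$)
$\frac{1}{A{\left(X{\left(-11 \right)} \right)} \frac{1}{q}} = \frac{1}{\frac{59 \left(5 + 2 \left(-11\right)^{2}\right)}{1736} \cdot \frac{1}{17783}} = \frac{1}{\frac{59 \left(5 + 2 \cdot 121\right)}{1736} \cdot \frac{1}{17783}} = \frac{1}{\frac{59 \left(5 + 242\right)}{1736} \cdot \frac{1}{17783}} = \frac{1}{\frac{59}{1736} \cdot 247 \cdot \frac{1}{17783}} = \frac{1}{\frac{14573}{1736} \cdot \frac{1}{17783}} = \frac{1}{\frac{14573}{30871288}} = \frac{30871288}{14573}$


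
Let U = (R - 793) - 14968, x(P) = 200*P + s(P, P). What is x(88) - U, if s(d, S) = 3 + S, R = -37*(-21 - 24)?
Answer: 31787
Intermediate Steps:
R = 1665 (R = -37*(-45) = 1665)
x(P) = 3 + 201*P (x(P) = 200*P + (3 + P) = 3 + 201*P)
U = -14096 (U = (1665 - 793) - 14968 = 872 - 14968 = -14096)
x(88) - U = (3 + 201*88) - 1*(-14096) = (3 + 17688) + 14096 = 17691 + 14096 = 31787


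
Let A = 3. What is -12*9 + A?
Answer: -105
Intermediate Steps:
-12*9 + A = -12*9 + 3 = -108 + 3 = -105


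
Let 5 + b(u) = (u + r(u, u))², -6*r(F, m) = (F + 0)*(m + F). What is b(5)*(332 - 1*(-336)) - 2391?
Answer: 15221/9 ≈ 1691.2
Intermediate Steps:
r(F, m) = -F*(F + m)/6 (r(F, m) = -(F + 0)*(m + F)/6 = -F*(F + m)/6)
b(u) = -5 + (u - u²/3)² (b(u) = -5 + (u - u*(u + u)/6)² = -5 + (u - u*2*u/6)² = -5 + (u - u²/3)²)
b(5)*(332 - 1*(-336)) - 2391 = (-5 + (⅑)*5²*(3 - 1*5)²)*(332 - 1*(-336)) - 2391 = (-5 + (⅑)*25*(3 - 5)²)*(332 + 336) - 2391 = (-5 + (⅑)*25*(-2)²)*668 - 2391 = (-5 + (⅑)*25*4)*668 - 2391 = (-5 + 100/9)*668 - 2391 = (55/9)*668 - 2391 = 36740/9 - 2391 = 15221/9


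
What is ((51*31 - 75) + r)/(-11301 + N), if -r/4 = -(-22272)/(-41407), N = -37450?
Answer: -62448030/2018632657 ≈ -0.030936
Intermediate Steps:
r = 89088/41407 (r = -(-4)*(-22272/(-41407)) = -(-4)*(-22272*(-1/41407)) = -(-4)*22272/41407 = -4*(-22272/41407) = 89088/41407 ≈ 2.1515)
((51*31 - 75) + r)/(-11301 + N) = ((51*31 - 75) + 89088/41407)/(-11301 - 37450) = ((1581 - 75) + 89088/41407)/(-48751) = (1506 + 89088/41407)*(-1/48751) = (62448030/41407)*(-1/48751) = -62448030/2018632657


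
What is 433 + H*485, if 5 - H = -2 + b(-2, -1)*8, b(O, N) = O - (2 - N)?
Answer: 23228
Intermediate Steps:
b(O, N) = -2 + N + O (b(O, N) = O + (-2 + N) = -2 + N + O)
H = 47 (H = 5 - (-2 + (-2 - 1 - 2)*8) = 5 - (-2 - 5*8) = 5 - (-2 - 40) = 5 - 1*(-42) = 5 + 42 = 47)
433 + H*485 = 433 + 47*485 = 433 + 22795 = 23228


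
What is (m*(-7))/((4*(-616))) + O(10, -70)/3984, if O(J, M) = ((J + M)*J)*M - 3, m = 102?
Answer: 79111/7304 ≈ 10.831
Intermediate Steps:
O(J, M) = -3 + J*M*(J + M) (O(J, M) = (J*(J + M))*M - 3 = J*M*(J + M) - 3 = -3 + J*M*(J + M))
(m*(-7))/((4*(-616))) + O(10, -70)/3984 = (102*(-7))/((4*(-616))) + (-3 + 10*(-70)² - 70*10²)/3984 = -714/(-2464) + (-3 + 10*4900 - 70*100)*(1/3984) = -714*(-1/2464) + (-3 + 49000 - 7000)*(1/3984) = 51/176 + 41997*(1/3984) = 51/176 + 13999/1328 = 79111/7304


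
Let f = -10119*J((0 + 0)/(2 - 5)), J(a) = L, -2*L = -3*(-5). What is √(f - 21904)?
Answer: √215954/2 ≈ 232.35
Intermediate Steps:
L = -15/2 (L = -(-3)*(-5)/2 = -½*15 = -15/2 ≈ -7.5000)
J(a) = -15/2
f = 151785/2 (f = -10119*(-15/2) = 151785/2 ≈ 75893.)
√(f - 21904) = √(151785/2 - 21904) = √(107977/2) = √215954/2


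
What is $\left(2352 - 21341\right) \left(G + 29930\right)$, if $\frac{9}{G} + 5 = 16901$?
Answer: $- \frac{3200895273607}{5632} \approx -5.6834 \cdot 10^{8}$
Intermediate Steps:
$G = \frac{3}{5632}$ ($G = \frac{9}{-5 + 16901} = \frac{9}{16896} = 9 \cdot \frac{1}{16896} = \frac{3}{5632} \approx 0.00053267$)
$\left(2352 - 21341\right) \left(G + 29930\right) = \left(2352 - 21341\right) \left(\frac{3}{5632} + 29930\right) = \left(-18989\right) \frac{168565763}{5632} = - \frac{3200895273607}{5632}$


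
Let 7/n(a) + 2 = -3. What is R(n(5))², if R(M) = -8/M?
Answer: 1600/49 ≈ 32.653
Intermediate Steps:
n(a) = -7/5 (n(a) = 7/(-2 - 3) = 7/(-5) = 7*(-⅕) = -7/5)
R(n(5))² = (-8/(-7/5))² = (-8*(-5/7))² = (40/7)² = 1600/49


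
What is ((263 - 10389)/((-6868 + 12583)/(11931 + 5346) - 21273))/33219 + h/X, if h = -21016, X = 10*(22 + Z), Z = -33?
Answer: 21381871791166987/111915003836295 ≈ 191.05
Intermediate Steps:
X = -110 (X = 10*(22 - 33) = 10*(-11) = -110)
((263 - 10389)/((-6868 + 12583)/(11931 + 5346) - 21273))/33219 + h/X = ((263 - 10389)/((-6868 + 12583)/(11931 + 5346) - 21273))/33219 - 21016/(-110) = -10126/(5715/17277 - 21273)*(1/33219) - 21016*(-1/110) = -10126/(5715*(1/17277) - 21273)*(1/33219) + 10508/55 = -10126/(1905/5759 - 21273)*(1/33219) + 10508/55 = -10126/(-122509302/5759)*(1/33219) + 10508/55 = -10126*(-5759/122509302)*(1/33219) + 10508/55 = (29157817/61254651)*(1/33219) + 10508/55 = 29157817/2034818251569 + 10508/55 = 21381871791166987/111915003836295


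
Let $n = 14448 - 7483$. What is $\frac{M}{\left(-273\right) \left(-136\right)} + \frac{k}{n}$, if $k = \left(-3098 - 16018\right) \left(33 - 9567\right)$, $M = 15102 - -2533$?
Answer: $\frac{966681857801}{36942360} \approx 26167.0$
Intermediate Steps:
$M = 17635$ ($M = 15102 + 2533 = 17635$)
$n = 6965$
$k = 182251944$ ($k = \left(-19116\right) \left(-9534\right) = 182251944$)
$\frac{M}{\left(-273\right) \left(-136\right)} + \frac{k}{n} = \frac{17635}{\left(-273\right) \left(-136\right)} + \frac{182251944}{6965} = \frac{17635}{37128} + 182251944 \cdot \frac{1}{6965} = 17635 \cdot \frac{1}{37128} + \frac{26035992}{995} = \frac{17635}{37128} + \frac{26035992}{995} = \frac{966681857801}{36942360}$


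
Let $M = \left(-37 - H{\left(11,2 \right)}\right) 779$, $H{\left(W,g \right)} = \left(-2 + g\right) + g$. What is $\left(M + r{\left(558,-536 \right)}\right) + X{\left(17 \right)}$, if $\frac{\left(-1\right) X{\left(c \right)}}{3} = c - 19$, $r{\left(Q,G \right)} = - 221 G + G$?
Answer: $87545$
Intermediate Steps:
$H{\left(W,g \right)} = -2 + 2 g$
$r{\left(Q,G \right)} = - 220 G$
$X{\left(c \right)} = 57 - 3 c$ ($X{\left(c \right)} = - 3 \left(c - 19\right) = - 3 \left(-19 + c\right) = 57 - 3 c$)
$M = -30381$ ($M = \left(-37 - \left(-2 + 2 \cdot 2\right)\right) 779 = \left(-37 - \left(-2 + 4\right)\right) 779 = \left(-37 - 2\right) 779 = \left(-39\right) 779 = -30381$)
$\left(M + r{\left(558,-536 \right)}\right) + X{\left(17 \right)} = \left(-30381 - -117920\right) + \left(57 - 51\right) = \left(-30381 + 117920\right) + \left(57 - 51\right) = 87539 + 6 = 87545$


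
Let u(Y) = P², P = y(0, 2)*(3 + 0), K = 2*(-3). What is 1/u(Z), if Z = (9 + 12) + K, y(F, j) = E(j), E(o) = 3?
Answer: 1/81 ≈ 0.012346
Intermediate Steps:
y(F, j) = 3
K = -6
Z = 15 (Z = (9 + 12) - 6 = 21 - 6 = 15)
P = 9 (P = 3*(3 + 0) = 3*3 = 9)
u(Y) = 81 (u(Y) = 9² = 81)
1/u(Z) = 1/81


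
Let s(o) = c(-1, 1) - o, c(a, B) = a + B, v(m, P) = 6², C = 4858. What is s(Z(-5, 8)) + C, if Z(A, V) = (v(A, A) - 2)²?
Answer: 3702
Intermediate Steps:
v(m, P) = 36
c(a, B) = B + a
Z(A, V) = 1156 (Z(A, V) = (36 - 2)² = 34² = 1156)
s(o) = -o (s(o) = (1 - 1) - o = 0 - o = -o)
s(Z(-5, 8)) + C = -1*1156 + 4858 = -1156 + 4858 = 3702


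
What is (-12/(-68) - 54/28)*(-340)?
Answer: 4170/7 ≈ 595.71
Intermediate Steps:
(-12/(-68) - 54/28)*(-340) = (-12*(-1/68) - 54*1/28)*(-340) = (3/17 - 27/14)*(-340) = -417/238*(-340) = 4170/7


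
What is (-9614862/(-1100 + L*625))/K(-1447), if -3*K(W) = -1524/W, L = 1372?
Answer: 6956352657/217525600 ≈ 31.979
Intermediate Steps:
K(W) = 508/W (K(W) = -(-508)/W = 508/W)
(-9614862/(-1100 + L*625))/K(-1447) = (-9614862/(-1100 + 1372*625))/((508/(-1447))) = (-9614862/(-1100 + 857500))/((508*(-1/1447))) = (-9614862/856400)/(-508/1447) = -9614862*1/856400*(-1447/508) = -4807431/428200*(-1447/508) = 6956352657/217525600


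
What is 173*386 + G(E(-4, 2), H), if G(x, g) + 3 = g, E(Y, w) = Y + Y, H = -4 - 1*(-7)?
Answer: 66778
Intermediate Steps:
H = 3 (H = -4 + 7 = 3)
E(Y, w) = 2*Y
G(x, g) = -3 + g
173*386 + G(E(-4, 2), H) = 173*386 + (-3 + 3) = 66778 + 0 = 66778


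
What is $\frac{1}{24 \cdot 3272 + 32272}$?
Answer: $\frac{1}{110800} \approx 9.0253 \cdot 10^{-6}$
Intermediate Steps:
$\frac{1}{24 \cdot 3272 + 32272} = \frac{1}{78528 + 32272} = \frac{1}{110800}$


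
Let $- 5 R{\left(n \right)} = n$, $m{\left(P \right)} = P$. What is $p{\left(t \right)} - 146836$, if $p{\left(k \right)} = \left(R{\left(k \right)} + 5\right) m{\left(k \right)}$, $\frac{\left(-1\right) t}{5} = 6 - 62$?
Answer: $-161116$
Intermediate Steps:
$t = 280$ ($t = - 5 \left(6 - 62\right) = \left(-5\right) \left(-56\right) = 280$)
$R{\left(n \right)} = - \frac{n}{5}$
$p{\left(k \right)} = k \left(5 - \frac{k}{5}\right)$ ($p{\left(k \right)} = \left(- \frac{k}{5} + 5\right) k = \left(5 - \frac{k}{5}\right) k = k \left(5 - \frac{k}{5}\right)$)
$p{\left(t \right)} - 146836 = \frac{1}{5} \cdot 280 \left(25 - 280\right) - 146836 = \frac{1}{5} \cdot 280 \left(-255\right) - 146836 = -14280 - 146836 = -161116$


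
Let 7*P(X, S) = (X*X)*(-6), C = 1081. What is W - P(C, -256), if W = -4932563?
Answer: -27516575/7 ≈ -3.9309e+6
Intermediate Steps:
P(X, S) = -6*X**2/7 (P(X, S) = ((X*X)*(-6))/7 = (X**2*(-6))/7 = (-6*X**2)/7 = -6*X**2/7)
W - P(C, -256) = -4932563 - (-6)*1081**2/7 = -4932563 - (-6)*1168561/7 = -4932563 - 1*(-7011366/7) = -4932563 + 7011366/7 = -27516575/7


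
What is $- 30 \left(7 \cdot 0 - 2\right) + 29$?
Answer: $89$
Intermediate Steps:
$- 30 \left(7 \cdot 0 - 2\right) + 29 = - 30 \left(0 - 2\right) + 29 = \left(-30\right) \left(-2\right) + 29 = 60 + 29 = 89$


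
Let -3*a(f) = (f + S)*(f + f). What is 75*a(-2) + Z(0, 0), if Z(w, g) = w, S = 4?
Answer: 200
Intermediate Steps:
a(f) = -2*f*(4 + f)/3 (a(f) = -(f + 4)*(f + f)/3 = -(4 + f)*2*f/3 = -2*f*(4 + f)/3)
75*a(-2) + Z(0, 0) = 75*(-⅔*(-2)*(4 - 2)) + 0 = 75*(-⅔*(-2)*2) + 0 = 75*(8/3) + 0 = 200 + 0 = 200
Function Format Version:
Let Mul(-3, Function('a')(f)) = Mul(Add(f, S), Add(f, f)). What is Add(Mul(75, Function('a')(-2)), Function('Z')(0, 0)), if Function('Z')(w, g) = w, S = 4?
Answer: 200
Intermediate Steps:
Function('a')(f) = Mul(Rational(-2, 3), f, Add(4, f)) (Function('a')(f) = Mul(Rational(-1, 3), Mul(Add(f, 4), Add(f, f))) = Mul(Rational(-1, 3), Mul(Add(4, f), Mul(2, f))) = Mul(Rational(-1, 3), Mul(2, f, Add(4, f))) = Mul(Rational(-2, 3), f, Add(4, f)))
Add(Mul(75, Function('a')(-2)), Function('Z')(0, 0)) = Add(Mul(75, Mul(Rational(-2, 3), -2, Add(4, -2))), 0) = Add(Mul(75, Mul(Rational(-2, 3), -2, 2)), 0) = Add(Mul(75, Rational(8, 3)), 0) = Add(200, 0) = 200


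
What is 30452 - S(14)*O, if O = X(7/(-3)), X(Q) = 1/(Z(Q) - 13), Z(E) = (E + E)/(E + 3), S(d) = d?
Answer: 304527/10 ≈ 30453.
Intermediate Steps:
Z(E) = 2*E/(3 + E) (Z(E) = (2*E)/(3 + E) = 2*E/(3 + E))
X(Q) = 1/(-13 + 2*Q/(3 + Q)) (X(Q) = 1/(2*Q/(3 + Q) - 13) = 1/(-13 + 2*Q/(3 + Q)))
O = -1/20 (O = (3 + 7/(-3))/(-39 - 77/(-3)) = (3 + 7*(-⅓))/(-39 - 77*(-1)/3) = (3 - 7/3)/(-39 - 11*(-7/3)) = (⅔)/(-39 + 77/3) = (⅔)/(-40/3) = -3/40*⅔ = -1/20 ≈ -0.050000)
30452 - S(14)*O = 30452 - 14*(-1)/20 = 30452 - 1*(-7/10) = 30452 + 7/10 = 304527/10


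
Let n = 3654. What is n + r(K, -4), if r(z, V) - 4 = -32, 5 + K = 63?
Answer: 3626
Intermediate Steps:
K = 58 (K = -5 + 63 = 58)
r(z, V) = -28 (r(z, V) = 4 - 32 = -28)
n + r(K, -4) = 3654 - 28 = 3626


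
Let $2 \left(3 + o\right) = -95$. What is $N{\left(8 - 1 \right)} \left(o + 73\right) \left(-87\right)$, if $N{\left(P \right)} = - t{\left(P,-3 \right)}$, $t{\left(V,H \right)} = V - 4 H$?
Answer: $\frac{74385}{2} \approx 37193.0$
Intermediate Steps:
$o = - \frac{101}{2}$ ($o = -3 + \frac{1}{2} \left(-95\right) = -3 - \frac{95}{2} = - \frac{101}{2} \approx -50.5$)
$N{\left(P \right)} = -12 - P$ ($N{\left(P \right)} = - (P - -12) = - (P + 12) = - (12 + P) = -12 - P$)
$N{\left(8 - 1 \right)} \left(o + 73\right) \left(-87\right) = \left(-12 - \left(8 - 1\right)\right) \left(- \frac{101}{2} + 73\right) \left(-87\right) = \left(-12 - \left(8 - 1\right)\right) \frac{45}{2} \left(-87\right) = \left(-12 - 7\right) \frac{45}{2} \left(-87\right) = \left(-19\right) \frac{45}{2} \left(-87\right) = \left(- \frac{855}{2}\right) \left(-87\right) = \frac{74385}{2}$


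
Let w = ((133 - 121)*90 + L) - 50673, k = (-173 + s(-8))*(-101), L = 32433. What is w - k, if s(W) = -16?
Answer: -36249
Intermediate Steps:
k = 19089 (k = (-173 - 16)*(-101) = -189*(-101) = 19089)
w = -17160 (w = ((133 - 121)*90 + 32433) - 50673 = (12*90 + 32433) - 50673 = (1080 + 32433) - 50673 = 33513 - 50673 = -17160)
w - k = -17160 - 1*19089 = -17160 - 19089 = -36249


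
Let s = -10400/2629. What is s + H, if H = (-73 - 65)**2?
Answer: 50056276/2629 ≈ 19040.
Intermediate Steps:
s = -10400/2629 ≈ -3.9559
H = 19044 (H = (-138)**2 = 19044)
s + H = -10400/2629 + 19044 = 50056276/2629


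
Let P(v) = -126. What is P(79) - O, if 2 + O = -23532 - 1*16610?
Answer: 40018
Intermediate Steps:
O = -40144 (O = -2 + (-23532 - 1*16610) = -2 + (-23532 - 16610) = -2 - 40142 = -40144)
P(79) - O = -126 - 1*(-40144) = -126 + 40144 = 40018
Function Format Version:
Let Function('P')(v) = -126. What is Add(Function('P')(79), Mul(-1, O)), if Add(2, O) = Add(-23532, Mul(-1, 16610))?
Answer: 40018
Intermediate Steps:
O = -40144 (O = Add(-2, Add(-23532, Mul(-1, 16610))) = Add(-2, Add(-23532, -16610)) = Add(-2, -40142) = -40144)
Add(Function('P')(79), Mul(-1, O)) = Add(-126, Mul(-1, -40144)) = Add(-126, 40144) = 40018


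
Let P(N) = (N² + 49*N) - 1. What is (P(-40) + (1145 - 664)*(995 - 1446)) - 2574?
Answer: -219866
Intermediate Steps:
P(N) = -1 + N² + 49*N
(P(-40) + (1145 - 664)*(995 - 1446)) - 2574 = ((-1 + (-40)² + 49*(-40)) + (1145 - 664)*(995 - 1446)) - 2574 = ((-1 + 1600 - 1960) + 481*(-451)) - 2574 = (-361 - 216931) - 2574 = -217292 - 2574 = -219866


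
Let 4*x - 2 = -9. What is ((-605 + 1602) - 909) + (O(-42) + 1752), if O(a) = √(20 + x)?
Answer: 1840 + √73/2 ≈ 1844.3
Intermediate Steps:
x = -7/4 (x = ½ + (¼)*(-9) = ½ - 9/4 = -7/4 ≈ -1.7500)
O(a) = √73/2 (O(a) = √(20 - 7/4) = √(73/4) = √73/2)
((-605 + 1602) - 909) + (O(-42) + 1752) = ((-605 + 1602) - 909) + (√73/2 + 1752) = (997 - 909) + (1752 + √73/2) = 88 + (1752 + √73/2) = 1840 + √73/2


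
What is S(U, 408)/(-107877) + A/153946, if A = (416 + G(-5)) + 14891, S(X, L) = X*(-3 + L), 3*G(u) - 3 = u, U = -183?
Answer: 13060909111/16607232642 ≈ 0.78646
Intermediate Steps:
G(u) = 1 + u/3
A = 45919/3 (A = (416 + (1 + (1/3)*(-5))) + 14891 = (416 + (1 - 5/3)) + 14891 = (416 - 2/3) + 14891 = 1246/3 + 14891 = 45919/3 ≈ 15306.)
S(U, 408)/(-107877) + A/153946 = -183*(-3 + 408)/(-107877) + (45919/3)/153946 = -183*405*(-1/107877) + (45919/3)*(1/153946) = -74115*(-1/107877) + 45919/461838 = 24705/35959 + 45919/461838 = 13060909111/16607232642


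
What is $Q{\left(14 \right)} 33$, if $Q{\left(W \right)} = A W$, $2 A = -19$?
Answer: $-4389$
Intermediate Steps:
$A = - \frac{19}{2}$ ($A = \frac{1}{2} \left(-19\right) = - \frac{19}{2} \approx -9.5$)
$Q{\left(W \right)} = - \frac{19 W}{2}$
$Q{\left(14 \right)} 33 = \left(- \frac{19}{2}\right) 14 \cdot 33 = \left(-133\right) 33 = -4389$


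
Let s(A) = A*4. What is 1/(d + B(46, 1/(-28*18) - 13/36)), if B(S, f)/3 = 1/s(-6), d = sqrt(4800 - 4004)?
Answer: 8/50943 + 128*sqrt(199)/50943 ≈ 0.035602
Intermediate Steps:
s(A) = 4*A
d = 2*sqrt(199) (d = sqrt(796) = 2*sqrt(199) ≈ 28.213)
B(S, f) = -1/8 (B(S, f) = 3/((4*(-6))) = 3/(-24) = 3*(-1/24) = -1/8)
1/(d + B(46, 1/(-28*18) - 13/36)) = 1/(2*sqrt(199) - 1/8) = 1/(-1/8 + 2*sqrt(199))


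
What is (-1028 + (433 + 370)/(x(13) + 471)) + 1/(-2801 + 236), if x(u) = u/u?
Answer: -1242519817/1210680 ≈ -1026.3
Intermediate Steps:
x(u) = 1
(-1028 + (433 + 370)/(x(13) + 471)) + 1/(-2801 + 236) = (-1028 + (433 + 370)/(1 + 471)) + 1/(-2801 + 236) = (-1028 + 803/472) + 1/(-2565) = (-1028 + 803*(1/472)) - 1/2565 = (-1028 + 803/472) - 1/2565 = -484413/472 - 1/2565 = -1242519817/1210680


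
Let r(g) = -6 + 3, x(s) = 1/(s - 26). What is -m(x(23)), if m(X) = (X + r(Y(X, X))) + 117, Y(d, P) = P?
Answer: -341/3 ≈ -113.67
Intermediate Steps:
x(s) = 1/(-26 + s)
r(g) = -3
m(X) = 114 + X (m(X) = (X - 3) + 117 = (-3 + X) + 117 = 114 + X)
-m(x(23)) = -(114 + 1/(-26 + 23)) = -(114 + 1/(-3)) = -(114 - ⅓) = -1*341/3 = -341/3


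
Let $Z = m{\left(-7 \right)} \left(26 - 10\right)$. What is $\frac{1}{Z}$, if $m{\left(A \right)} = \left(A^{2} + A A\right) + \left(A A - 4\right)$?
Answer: $\frac{1}{2288} \approx 0.00043706$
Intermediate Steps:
$m{\left(A \right)} = -4 + 3 A^{2}$ ($m{\left(A \right)} = \left(A^{2} + A^{2}\right) + \left(A^{2} - 4\right) = 2 A^{2} + \left(-4 + A^{2}\right) = -4 + 3 A^{2}$)
$Z = 2288$ ($Z = \left(-4 + 3 \left(-7\right)^{2}\right) \left(26 - 10\right) = \left(-4 + 3 \cdot 49\right) \left(26 - 10\right) = \left(-4 + 147\right) 16 = 143 \cdot 16 = 2288$)
$\frac{1}{Z} = \frac{1}{2288}$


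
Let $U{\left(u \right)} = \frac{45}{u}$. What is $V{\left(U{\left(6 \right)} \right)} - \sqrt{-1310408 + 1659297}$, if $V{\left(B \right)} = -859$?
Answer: $-859 - \sqrt{348889} \approx -1449.7$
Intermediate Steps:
$V{\left(U{\left(6 \right)} \right)} - \sqrt{-1310408 + 1659297} = -859 - \sqrt{-1310408 + 1659297} = -859 - \sqrt{348889}$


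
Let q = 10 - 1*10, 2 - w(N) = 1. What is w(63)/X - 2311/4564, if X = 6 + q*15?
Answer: -4651/13692 ≈ -0.33969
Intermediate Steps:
w(N) = 1 (w(N) = 2 - 1*1 = 2 - 1 = 1)
q = 0 (q = 10 - 10 = 0)
X = 6 (X = 6 + 0*15 = 6 + 0 = 6)
w(63)/X - 2311/4564 = 1/6 - 2311/4564 = 1*(⅙) - 2311*1/4564 = ⅙ - 2311/4564 = -4651/13692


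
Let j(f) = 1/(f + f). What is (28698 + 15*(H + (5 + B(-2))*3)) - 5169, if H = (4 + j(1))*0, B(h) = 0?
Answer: 23754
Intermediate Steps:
j(f) = 1/(2*f)
H = 0 (H = (4 + (½)/1)*0 = (4 + (½)*1)*0 = (4 + ½)*0 = (9/2)*0 = 0)
(28698 + 15*(H + (5 + B(-2))*3)) - 5169 = (28698 + 15*(0 + (5 + 0)*3)) - 5169 = (28698 + 15*(0 + 5*3)) - 5169 = (28698 + 15*(0 + 15)) - 5169 = (28698 + 15*15) - 5169 = (28698 + 225) - 5169 = 28923 - 5169 = 23754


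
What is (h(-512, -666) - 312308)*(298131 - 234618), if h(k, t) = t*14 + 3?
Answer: -20427622677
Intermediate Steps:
h(k, t) = 3 + 14*t (h(k, t) = 14*t + 3 = 3 + 14*t)
(h(-512, -666) - 312308)*(298131 - 234618) = ((3 + 14*(-666)) - 312308)*(298131 - 234618) = ((3 - 9324) - 312308)*63513 = (-9321 - 312308)*63513 = -321629*63513 = -20427622677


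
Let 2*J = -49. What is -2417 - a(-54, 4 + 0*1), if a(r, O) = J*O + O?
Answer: -2323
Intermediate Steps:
J = -49/2 (J = (½)*(-49) = -49/2 ≈ -24.500)
a(r, O) = -47*O/2 (a(r, O) = -49*O/2 + O = -47*O/2)
-2417 - a(-54, 4 + 0*1) = -2417 - (-47)*(4 + 0*1)/2 = -2417 - (-47)*(4 + 0)/2 = -2417 - (-47)*4/2 = -2417 - 1*(-94) = -2417 + 94 = -2323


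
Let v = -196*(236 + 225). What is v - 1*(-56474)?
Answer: -33882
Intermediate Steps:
v = -90356 (v = -196*461 = -90356)
v - 1*(-56474) = -90356 - 1*(-56474) = -90356 + 56474 = -33882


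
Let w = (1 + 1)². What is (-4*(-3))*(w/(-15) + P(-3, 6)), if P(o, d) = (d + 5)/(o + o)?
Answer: -126/5 ≈ -25.200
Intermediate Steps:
P(o, d) = (5 + d)/(2*o) (P(o, d) = (5 + d)/((2*o)) = (5 + d)*(1/(2*o)) = (5 + d)/(2*o))
w = 4 (w = 2² = 4)
(-4*(-3))*(w/(-15) + P(-3, 6)) = (-4*(-3))*(4/(-15) + (½)*(5 + 6)/(-3)) = 12*(4*(-1/15) + (½)*(-⅓)*11) = 12*(-4/15 - 11/6) = 12*(-21/10) = -126/5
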